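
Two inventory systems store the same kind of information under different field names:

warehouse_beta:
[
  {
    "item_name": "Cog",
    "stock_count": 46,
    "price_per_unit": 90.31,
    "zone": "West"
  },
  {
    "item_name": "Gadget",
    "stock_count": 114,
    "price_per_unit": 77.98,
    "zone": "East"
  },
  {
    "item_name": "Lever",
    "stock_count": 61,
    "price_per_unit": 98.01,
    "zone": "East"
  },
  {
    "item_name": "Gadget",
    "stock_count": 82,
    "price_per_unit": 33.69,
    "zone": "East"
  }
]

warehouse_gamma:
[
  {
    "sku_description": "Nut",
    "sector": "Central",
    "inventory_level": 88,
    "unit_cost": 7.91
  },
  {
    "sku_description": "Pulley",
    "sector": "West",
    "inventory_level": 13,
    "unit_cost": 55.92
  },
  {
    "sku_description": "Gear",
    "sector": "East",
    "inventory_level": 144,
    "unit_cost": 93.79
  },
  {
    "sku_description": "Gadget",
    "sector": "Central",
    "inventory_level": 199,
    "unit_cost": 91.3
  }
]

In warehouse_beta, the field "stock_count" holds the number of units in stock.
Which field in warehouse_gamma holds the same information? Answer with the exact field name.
inventory_level

In warehouse_beta, "stock_count" holds the number of units in stock.
The fields in warehouse_gamma are: "sku_description", "sector", "inventory_level", "unit_cost".
"inventory_level" is the match: the name refers to the same concept and its values are whole-number counts (e.g. 88, 13).
The other fields ("sku_description", "sector", "unit_cost") hold different kinds of data.

So "stock_count" in warehouse_beta corresponds to "inventory_level" in warehouse_gamma.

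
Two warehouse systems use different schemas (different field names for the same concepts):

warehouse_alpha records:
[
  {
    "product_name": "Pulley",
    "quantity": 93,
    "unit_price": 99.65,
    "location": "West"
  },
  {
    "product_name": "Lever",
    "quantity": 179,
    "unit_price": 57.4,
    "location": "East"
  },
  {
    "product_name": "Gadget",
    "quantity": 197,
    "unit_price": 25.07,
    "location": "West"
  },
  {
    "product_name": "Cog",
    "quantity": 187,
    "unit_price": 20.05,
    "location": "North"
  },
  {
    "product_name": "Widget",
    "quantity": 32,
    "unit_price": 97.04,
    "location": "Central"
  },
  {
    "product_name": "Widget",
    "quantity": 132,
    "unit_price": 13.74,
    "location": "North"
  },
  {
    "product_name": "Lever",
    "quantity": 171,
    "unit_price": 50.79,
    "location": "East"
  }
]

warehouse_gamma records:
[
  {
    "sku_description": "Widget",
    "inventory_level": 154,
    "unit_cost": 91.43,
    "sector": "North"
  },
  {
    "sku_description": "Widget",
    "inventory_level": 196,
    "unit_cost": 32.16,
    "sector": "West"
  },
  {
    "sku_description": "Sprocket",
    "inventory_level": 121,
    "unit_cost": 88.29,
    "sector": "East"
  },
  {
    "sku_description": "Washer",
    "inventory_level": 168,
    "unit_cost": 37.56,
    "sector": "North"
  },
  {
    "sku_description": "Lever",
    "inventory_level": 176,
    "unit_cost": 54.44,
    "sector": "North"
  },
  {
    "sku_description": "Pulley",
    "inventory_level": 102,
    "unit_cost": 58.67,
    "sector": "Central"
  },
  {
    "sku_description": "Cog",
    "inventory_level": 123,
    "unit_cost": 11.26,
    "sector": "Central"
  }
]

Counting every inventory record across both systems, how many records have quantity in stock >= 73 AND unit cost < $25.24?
4

Schema mappings:
- "quantity" (warehouse_alpha) = "inventory_level" (warehouse_gamma) = quantity
- "unit_price" (warehouse_alpha) = "unit_cost" (warehouse_gamma) = unit cost

Records meeting both conditions in warehouse_alpha: 3
Records meeting both conditions in warehouse_gamma: 1

Total: 3 + 1 = 4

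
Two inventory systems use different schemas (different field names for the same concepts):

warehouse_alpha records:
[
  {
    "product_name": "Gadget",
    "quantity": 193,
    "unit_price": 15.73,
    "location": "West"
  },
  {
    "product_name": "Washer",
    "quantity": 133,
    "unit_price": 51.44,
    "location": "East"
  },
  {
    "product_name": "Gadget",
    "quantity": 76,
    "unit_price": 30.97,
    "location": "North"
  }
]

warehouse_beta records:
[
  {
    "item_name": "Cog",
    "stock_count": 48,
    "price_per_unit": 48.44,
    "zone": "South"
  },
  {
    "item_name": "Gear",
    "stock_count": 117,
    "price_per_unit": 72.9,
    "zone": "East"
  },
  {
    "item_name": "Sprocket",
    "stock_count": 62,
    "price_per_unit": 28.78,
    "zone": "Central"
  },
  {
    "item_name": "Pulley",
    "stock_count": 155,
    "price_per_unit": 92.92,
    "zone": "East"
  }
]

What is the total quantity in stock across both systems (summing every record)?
784

To reconcile these schemas, identify the field holding the quantity in stock in each system:
1. In warehouse_alpha it is "quantity"
2. In warehouse_beta it is "stock_count"

From warehouse_alpha: 193 + 133 + 76 = 402
From warehouse_beta: 48 + 117 + 62 + 155 = 382

Total: 402 + 382 = 784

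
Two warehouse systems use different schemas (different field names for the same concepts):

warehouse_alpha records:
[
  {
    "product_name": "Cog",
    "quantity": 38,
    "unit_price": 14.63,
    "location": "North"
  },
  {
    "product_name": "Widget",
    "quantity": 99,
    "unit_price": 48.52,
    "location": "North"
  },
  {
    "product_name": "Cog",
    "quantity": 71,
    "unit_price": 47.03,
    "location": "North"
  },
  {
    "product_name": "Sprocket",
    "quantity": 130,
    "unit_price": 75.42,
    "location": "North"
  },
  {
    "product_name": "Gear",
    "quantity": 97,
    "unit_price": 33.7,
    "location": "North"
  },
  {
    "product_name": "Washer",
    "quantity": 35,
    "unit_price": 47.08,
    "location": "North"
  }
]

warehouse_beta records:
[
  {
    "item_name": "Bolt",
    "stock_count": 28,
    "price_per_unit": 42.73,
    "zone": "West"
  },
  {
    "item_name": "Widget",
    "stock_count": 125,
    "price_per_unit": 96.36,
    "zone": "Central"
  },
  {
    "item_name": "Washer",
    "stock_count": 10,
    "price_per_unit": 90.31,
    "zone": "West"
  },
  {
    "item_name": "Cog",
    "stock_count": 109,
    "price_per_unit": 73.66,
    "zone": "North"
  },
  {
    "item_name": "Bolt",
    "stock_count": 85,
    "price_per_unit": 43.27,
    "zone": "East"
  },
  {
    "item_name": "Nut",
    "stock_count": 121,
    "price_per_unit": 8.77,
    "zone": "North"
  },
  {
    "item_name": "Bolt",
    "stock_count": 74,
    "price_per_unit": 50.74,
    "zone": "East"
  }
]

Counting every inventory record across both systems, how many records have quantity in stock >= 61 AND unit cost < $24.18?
1

Schema mappings:
- "quantity" (warehouse_alpha) = "stock_count" (warehouse_beta) = quantity
- "unit_price" (warehouse_alpha) = "price_per_unit" (warehouse_beta) = unit cost

Records meeting both conditions in warehouse_alpha: 0
Records meeting both conditions in warehouse_beta: 1

Total: 0 + 1 = 1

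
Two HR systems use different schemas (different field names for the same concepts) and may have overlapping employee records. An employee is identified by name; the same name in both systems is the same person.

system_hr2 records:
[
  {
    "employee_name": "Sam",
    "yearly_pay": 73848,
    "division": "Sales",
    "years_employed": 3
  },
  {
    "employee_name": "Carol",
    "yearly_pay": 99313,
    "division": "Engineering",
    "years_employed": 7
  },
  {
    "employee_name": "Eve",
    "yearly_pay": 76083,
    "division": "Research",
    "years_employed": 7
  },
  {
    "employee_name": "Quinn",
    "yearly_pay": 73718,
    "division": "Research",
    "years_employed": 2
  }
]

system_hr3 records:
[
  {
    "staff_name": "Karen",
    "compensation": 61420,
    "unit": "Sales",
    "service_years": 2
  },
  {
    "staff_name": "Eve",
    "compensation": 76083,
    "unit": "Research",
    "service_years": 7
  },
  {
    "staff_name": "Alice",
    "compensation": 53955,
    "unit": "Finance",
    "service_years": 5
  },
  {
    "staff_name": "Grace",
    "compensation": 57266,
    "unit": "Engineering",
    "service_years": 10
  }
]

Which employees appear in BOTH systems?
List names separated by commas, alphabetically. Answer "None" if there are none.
Eve

Schema mapping: "employee_name" (system_hr2) = "staff_name" (system_hr3) = employee name

Names in system_hr2: ['Carol', 'Eve', 'Quinn', 'Sam']
Names in system_hr3: ['Alice', 'Eve', 'Grace', 'Karen']

Intersection: ['Eve']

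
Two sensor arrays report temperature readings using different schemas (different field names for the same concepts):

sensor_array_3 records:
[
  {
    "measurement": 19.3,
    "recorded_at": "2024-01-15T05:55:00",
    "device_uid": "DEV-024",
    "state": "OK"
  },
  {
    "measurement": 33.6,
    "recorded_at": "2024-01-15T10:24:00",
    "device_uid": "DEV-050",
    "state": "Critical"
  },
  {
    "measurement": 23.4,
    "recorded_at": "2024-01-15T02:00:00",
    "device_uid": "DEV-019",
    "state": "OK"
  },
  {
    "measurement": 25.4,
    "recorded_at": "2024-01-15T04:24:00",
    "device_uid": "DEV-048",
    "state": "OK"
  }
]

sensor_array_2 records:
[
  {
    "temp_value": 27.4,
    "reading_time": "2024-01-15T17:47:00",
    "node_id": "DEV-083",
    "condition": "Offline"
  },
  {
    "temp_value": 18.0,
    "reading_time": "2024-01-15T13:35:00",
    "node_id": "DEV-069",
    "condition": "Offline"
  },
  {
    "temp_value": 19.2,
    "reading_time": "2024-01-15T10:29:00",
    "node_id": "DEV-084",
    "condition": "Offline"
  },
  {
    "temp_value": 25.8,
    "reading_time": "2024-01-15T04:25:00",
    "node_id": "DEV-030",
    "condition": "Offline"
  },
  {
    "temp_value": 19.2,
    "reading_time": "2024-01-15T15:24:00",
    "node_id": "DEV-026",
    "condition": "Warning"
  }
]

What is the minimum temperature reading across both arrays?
18.0

Schema mapping: "measurement" (sensor_array_3) = "temp_value" (sensor_array_2) = temperature reading

Minimum in sensor_array_3: 19.3
Minimum in sensor_array_2: 18.0

Overall minimum: min(19.3, 18.0) = 18.0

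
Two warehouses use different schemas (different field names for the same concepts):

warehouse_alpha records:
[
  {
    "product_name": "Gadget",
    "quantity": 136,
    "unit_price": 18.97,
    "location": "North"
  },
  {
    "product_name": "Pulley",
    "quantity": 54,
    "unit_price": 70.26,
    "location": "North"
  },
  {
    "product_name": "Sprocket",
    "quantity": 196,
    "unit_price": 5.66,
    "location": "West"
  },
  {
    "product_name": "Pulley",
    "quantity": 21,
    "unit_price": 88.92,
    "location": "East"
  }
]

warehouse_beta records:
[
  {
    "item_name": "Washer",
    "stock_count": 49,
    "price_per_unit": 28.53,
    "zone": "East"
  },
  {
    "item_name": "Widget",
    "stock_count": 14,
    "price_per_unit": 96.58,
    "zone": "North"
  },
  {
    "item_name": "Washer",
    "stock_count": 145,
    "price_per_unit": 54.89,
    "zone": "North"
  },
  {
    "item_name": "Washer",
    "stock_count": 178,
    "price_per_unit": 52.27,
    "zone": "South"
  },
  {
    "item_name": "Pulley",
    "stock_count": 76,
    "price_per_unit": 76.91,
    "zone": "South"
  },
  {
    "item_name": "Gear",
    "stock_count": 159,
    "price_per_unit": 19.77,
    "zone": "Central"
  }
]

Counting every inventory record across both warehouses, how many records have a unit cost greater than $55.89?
4

Schema mapping: "unit_price" (warehouse_alpha) = "price_per_unit" (warehouse_beta) = unit cost

Records > $55.89 in warehouse_alpha: 2
Records > $55.89 in warehouse_beta: 2

Total count: 2 + 2 = 4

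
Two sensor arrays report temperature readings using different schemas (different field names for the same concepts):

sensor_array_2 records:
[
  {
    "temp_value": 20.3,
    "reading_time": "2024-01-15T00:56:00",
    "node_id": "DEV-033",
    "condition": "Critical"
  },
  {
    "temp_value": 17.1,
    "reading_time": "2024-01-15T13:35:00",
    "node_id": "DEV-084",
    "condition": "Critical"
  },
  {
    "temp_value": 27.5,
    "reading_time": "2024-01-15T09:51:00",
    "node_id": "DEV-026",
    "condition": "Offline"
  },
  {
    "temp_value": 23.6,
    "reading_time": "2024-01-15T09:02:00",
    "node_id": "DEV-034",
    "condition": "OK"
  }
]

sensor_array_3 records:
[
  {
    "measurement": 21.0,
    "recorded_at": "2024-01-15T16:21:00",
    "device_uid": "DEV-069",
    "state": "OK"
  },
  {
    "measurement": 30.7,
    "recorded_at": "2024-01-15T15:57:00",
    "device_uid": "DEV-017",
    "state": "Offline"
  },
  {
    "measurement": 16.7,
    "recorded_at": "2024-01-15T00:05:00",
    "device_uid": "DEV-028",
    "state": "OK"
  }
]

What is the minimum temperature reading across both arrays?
16.7

Schema mapping: "temp_value" (sensor_array_2) = "measurement" (sensor_array_3) = temperature reading

Minimum in sensor_array_2: 17.1
Minimum in sensor_array_3: 16.7

Overall minimum: min(17.1, 16.7) = 16.7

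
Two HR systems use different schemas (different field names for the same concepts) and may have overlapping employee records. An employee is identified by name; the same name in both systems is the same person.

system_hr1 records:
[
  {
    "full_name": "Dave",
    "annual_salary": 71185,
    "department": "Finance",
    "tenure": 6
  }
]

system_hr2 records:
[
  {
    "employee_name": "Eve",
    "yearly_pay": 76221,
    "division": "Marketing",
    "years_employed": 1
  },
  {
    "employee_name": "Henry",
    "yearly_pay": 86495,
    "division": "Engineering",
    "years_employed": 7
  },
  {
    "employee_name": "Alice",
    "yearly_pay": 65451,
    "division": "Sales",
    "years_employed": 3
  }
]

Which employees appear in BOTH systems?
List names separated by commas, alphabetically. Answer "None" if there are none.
None

Schema mapping: "full_name" (system_hr1) = "employee_name" (system_hr2) = employee name

Names in system_hr1: ['Dave']
Names in system_hr2: ['Alice', 'Eve', 'Henry']

Intersection: None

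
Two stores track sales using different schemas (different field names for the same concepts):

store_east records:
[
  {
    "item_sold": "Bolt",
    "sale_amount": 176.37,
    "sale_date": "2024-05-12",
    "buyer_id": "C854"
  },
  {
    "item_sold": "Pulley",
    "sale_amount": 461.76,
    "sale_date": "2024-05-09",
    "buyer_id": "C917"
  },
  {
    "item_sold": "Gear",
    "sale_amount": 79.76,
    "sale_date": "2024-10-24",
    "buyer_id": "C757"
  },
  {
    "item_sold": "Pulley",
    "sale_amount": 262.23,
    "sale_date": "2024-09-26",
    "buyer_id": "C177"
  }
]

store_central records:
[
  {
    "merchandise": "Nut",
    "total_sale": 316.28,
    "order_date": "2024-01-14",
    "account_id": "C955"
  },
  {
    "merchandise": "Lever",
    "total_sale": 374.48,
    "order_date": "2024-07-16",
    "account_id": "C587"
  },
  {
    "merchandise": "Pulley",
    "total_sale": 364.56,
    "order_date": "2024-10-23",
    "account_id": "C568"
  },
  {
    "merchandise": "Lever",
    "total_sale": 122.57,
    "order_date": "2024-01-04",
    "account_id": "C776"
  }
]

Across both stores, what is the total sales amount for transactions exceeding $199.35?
1779.31

Schema mapping: "sale_amount" (store_east) = "total_sale" (store_central) = sale amount

Sum of sales > $199.35 in store_east: 723.99
Sum of sales > $199.35 in store_central: 1055.32

Total: 723.99 + 1055.32 = 1779.31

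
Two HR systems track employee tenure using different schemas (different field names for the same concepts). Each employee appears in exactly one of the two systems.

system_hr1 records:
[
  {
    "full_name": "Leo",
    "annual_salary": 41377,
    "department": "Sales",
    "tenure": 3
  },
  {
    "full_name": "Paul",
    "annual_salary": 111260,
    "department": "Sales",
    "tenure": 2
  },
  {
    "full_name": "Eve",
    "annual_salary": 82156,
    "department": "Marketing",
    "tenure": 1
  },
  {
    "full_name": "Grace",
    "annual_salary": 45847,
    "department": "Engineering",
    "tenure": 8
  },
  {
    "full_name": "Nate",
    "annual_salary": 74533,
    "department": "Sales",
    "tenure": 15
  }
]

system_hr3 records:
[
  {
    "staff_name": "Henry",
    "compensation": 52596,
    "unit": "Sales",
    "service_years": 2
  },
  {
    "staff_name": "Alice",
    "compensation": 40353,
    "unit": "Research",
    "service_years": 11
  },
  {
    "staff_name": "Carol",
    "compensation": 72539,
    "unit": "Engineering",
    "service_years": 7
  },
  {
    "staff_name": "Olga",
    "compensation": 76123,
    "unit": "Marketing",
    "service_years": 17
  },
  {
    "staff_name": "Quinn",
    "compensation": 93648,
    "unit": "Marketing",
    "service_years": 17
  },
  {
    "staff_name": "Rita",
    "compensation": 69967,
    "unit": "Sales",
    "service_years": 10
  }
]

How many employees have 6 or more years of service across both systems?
7

Reconcile schemas: "tenure" (system_hr1) = "service_years" (system_hr3) = years of service

From system_hr1: 2 employees with >= 6 years
From system_hr3: 5 employees with >= 6 years

Total: 2 + 5 = 7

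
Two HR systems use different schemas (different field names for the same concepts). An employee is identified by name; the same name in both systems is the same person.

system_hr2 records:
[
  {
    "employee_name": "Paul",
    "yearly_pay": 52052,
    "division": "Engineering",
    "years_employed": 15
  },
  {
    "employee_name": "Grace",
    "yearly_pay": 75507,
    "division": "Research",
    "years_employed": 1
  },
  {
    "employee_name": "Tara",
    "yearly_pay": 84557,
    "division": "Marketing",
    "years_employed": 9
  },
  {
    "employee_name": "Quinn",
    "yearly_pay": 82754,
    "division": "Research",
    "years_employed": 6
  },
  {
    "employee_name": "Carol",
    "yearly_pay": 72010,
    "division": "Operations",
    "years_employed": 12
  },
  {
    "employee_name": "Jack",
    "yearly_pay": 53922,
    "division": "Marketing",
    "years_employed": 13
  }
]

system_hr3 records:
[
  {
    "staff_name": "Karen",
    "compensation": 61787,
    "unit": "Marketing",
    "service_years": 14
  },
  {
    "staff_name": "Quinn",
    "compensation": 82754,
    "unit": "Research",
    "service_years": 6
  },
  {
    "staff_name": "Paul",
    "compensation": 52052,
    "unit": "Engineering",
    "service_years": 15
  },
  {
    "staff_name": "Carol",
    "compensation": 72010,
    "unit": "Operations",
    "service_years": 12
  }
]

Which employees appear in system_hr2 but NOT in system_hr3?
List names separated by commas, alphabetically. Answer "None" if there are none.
Grace, Jack, Tara

Schema mapping: "employee_name" (system_hr2) = "staff_name" (system_hr3) = employee name

Names in system_hr2: ['Carol', 'Grace', 'Jack', 'Paul', 'Quinn', 'Tara']
Names in system_hr3: ['Carol', 'Karen', 'Paul', 'Quinn']

In system_hr2 but not system_hr3: ['Grace', 'Jack', 'Tara']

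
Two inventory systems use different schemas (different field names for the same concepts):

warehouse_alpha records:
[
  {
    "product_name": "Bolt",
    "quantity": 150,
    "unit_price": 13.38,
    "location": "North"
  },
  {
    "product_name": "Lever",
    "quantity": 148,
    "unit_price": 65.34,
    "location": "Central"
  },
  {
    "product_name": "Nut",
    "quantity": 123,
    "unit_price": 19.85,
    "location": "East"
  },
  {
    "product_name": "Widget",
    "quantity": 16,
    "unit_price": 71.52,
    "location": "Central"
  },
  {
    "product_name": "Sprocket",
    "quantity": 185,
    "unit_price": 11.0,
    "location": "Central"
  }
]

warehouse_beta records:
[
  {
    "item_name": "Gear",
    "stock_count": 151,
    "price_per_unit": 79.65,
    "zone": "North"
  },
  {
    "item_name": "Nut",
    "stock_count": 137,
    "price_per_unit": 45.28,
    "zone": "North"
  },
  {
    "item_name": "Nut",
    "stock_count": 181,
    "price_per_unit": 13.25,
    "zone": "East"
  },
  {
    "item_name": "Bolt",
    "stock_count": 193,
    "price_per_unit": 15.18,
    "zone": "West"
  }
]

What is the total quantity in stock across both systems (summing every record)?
1284

To reconcile these schemas, identify the field holding the quantity in stock in each system:
1. In warehouse_alpha it is "quantity"
2. In warehouse_beta it is "stock_count"

From warehouse_alpha: 150 + 148 + 123 + 16 + 185 = 622
From warehouse_beta: 151 + 137 + 181 + 193 = 662

Total: 622 + 662 = 1284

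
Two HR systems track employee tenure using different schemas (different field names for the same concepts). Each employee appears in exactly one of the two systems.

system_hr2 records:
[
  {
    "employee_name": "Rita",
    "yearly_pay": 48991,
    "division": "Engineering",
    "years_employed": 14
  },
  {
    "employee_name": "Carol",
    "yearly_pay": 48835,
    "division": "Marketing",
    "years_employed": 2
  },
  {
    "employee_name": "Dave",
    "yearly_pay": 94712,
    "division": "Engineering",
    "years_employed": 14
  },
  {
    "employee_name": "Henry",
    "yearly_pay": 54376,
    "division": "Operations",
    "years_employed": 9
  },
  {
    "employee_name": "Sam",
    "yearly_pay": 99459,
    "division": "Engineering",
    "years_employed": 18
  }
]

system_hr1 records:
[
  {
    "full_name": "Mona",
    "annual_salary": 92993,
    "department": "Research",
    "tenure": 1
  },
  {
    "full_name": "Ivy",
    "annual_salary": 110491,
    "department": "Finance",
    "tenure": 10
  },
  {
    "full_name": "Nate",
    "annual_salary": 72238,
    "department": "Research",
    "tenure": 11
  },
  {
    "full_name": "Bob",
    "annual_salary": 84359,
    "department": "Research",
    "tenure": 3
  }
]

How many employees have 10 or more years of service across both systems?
5

Reconcile schemas: "years_employed" (system_hr2) = "tenure" (system_hr1) = years of service

From system_hr2: 3 employees with >= 10 years
From system_hr1: 2 employees with >= 10 years

Total: 3 + 2 = 5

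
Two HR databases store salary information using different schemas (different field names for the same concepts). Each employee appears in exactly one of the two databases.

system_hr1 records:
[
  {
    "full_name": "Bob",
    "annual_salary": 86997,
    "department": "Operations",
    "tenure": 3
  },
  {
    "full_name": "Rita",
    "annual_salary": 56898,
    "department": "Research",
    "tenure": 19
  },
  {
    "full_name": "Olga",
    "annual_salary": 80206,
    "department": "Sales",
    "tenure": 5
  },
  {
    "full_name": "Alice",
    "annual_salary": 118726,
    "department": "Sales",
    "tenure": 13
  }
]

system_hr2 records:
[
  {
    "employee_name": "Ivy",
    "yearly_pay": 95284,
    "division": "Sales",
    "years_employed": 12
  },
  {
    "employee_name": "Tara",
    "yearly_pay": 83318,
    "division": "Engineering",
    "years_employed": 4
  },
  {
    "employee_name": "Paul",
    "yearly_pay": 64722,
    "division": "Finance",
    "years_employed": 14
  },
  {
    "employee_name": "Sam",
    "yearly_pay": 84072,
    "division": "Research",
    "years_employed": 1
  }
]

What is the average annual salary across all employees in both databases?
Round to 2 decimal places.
83777.88

Schema mapping: "annual_salary" (system_hr1) = "yearly_pay" (system_hr2) = annual salary

All salaries: [86997, 56898, 80206, 118726, 95284, 83318, 64722, 84072]
Sum: 670223
Count: 8
Average: 670223 / 8 = 83777.88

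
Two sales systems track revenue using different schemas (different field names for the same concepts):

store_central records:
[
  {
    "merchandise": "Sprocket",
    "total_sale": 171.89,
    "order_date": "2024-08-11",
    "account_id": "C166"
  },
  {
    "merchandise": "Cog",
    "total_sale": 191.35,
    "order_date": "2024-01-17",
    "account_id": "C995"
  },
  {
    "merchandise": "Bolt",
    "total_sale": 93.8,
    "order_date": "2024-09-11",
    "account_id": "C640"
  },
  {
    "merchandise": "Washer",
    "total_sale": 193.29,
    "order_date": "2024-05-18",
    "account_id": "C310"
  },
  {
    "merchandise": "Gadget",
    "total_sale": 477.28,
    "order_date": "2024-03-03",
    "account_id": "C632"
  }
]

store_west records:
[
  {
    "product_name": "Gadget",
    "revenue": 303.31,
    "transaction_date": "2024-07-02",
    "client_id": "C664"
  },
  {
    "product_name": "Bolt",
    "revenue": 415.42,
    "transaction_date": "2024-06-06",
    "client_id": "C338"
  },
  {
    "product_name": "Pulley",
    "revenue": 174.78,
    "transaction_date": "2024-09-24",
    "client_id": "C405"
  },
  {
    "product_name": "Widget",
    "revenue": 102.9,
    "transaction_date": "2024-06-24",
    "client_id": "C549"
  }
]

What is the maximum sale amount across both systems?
477.28

Reconcile: "total_sale" (store_central) = "revenue" (store_west) = sale amount

Maximum in store_central: 477.28
Maximum in store_west: 415.42

Overall maximum: max(477.28, 415.42) = 477.28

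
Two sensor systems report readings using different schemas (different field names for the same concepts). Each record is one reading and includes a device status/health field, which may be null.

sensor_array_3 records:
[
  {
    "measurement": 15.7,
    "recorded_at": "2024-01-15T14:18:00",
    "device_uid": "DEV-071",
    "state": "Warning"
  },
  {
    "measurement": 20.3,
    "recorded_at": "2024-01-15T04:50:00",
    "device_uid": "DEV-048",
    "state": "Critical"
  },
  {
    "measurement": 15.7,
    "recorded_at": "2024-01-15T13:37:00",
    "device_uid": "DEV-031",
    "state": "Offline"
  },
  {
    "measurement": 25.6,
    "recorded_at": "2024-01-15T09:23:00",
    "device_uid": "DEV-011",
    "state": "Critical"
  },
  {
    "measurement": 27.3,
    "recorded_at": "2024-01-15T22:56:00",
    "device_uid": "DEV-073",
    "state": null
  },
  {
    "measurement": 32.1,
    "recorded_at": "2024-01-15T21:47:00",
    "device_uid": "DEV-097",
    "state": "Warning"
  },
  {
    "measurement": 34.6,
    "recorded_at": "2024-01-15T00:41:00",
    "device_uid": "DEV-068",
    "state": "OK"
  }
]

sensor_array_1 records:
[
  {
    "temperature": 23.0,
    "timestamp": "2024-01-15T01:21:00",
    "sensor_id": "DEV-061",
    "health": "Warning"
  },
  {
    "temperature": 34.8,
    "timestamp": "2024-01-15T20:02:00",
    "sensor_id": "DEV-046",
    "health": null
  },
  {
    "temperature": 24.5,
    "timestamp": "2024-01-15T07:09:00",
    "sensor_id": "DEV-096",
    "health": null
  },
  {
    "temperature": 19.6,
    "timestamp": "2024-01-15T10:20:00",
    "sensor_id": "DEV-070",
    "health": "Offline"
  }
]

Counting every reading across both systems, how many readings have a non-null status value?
8

Schema mapping: "state" (sensor_array_3) = "health" (sensor_array_1) = status

Non-null in sensor_array_3: 6
Non-null in sensor_array_1: 2

Total non-null: 6 + 2 = 8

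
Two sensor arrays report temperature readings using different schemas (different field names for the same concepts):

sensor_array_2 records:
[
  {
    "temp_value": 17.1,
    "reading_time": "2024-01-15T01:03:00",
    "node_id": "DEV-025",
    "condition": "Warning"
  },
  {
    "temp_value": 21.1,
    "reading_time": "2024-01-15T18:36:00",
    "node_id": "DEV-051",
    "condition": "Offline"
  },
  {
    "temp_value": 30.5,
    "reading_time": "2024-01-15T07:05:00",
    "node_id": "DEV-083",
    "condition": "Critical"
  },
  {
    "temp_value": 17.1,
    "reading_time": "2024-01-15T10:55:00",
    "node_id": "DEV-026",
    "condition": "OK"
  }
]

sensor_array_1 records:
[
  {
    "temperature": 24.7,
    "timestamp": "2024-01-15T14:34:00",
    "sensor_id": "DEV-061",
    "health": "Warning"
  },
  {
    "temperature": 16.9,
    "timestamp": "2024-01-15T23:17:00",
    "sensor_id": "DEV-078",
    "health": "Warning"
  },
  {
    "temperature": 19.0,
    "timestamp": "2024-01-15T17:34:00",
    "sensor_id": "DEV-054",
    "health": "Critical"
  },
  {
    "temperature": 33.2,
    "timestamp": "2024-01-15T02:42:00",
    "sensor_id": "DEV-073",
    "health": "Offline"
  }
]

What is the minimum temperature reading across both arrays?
16.9

Schema mapping: "temp_value" (sensor_array_2) = "temperature" (sensor_array_1) = temperature reading

Minimum in sensor_array_2: 17.1
Minimum in sensor_array_1: 16.9

Overall minimum: min(17.1, 16.9) = 16.9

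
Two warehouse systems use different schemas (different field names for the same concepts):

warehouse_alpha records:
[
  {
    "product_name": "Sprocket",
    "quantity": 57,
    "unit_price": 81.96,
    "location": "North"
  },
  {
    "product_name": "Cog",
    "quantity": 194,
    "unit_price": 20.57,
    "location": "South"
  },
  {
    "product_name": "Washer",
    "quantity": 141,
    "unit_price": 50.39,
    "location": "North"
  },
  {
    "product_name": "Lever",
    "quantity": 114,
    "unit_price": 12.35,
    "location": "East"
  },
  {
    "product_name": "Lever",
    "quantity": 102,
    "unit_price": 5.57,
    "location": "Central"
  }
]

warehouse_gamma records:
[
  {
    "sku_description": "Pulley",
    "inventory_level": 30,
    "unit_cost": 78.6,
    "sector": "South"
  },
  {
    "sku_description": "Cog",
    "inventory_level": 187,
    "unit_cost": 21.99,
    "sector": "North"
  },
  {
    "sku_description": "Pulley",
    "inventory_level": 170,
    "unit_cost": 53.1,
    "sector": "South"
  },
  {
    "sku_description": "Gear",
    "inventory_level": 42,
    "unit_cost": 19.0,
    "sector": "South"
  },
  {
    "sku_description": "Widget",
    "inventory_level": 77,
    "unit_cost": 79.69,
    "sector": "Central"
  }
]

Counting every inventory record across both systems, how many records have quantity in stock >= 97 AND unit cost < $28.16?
4

Schema mappings:
- "quantity" (warehouse_alpha) = "inventory_level" (warehouse_gamma) = quantity
- "unit_price" (warehouse_alpha) = "unit_cost" (warehouse_gamma) = unit cost

Records meeting both conditions in warehouse_alpha: 3
Records meeting both conditions in warehouse_gamma: 1

Total: 3 + 1 = 4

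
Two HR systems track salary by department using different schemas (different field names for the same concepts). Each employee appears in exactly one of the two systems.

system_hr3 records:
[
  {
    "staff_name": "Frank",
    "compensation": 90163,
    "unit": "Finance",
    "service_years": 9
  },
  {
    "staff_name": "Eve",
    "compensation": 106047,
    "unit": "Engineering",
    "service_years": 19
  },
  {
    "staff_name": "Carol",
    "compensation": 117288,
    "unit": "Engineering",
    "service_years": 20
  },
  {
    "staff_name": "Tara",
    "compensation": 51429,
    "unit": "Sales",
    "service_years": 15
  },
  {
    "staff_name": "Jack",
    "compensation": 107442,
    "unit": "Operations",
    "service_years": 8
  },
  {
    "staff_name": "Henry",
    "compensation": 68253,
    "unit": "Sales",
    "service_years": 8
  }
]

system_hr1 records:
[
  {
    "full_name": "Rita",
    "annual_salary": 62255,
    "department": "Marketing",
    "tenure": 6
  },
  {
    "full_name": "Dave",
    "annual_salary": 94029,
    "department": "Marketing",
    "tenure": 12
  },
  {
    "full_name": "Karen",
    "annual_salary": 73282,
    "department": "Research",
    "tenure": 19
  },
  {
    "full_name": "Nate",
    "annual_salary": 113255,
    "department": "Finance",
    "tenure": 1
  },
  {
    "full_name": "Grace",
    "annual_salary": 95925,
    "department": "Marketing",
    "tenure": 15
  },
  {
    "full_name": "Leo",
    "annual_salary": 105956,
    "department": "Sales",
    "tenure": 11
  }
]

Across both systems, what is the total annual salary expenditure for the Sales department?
225638

Schema mappings:
- "unit" (system_hr3) = "department" (system_hr1) = department
- "compensation" (system_hr3) = "annual_salary" (system_hr1) = salary

Sales salaries from system_hr3: 119682
Sales salaries from system_hr1: 105956

Total: 119682 + 105956 = 225638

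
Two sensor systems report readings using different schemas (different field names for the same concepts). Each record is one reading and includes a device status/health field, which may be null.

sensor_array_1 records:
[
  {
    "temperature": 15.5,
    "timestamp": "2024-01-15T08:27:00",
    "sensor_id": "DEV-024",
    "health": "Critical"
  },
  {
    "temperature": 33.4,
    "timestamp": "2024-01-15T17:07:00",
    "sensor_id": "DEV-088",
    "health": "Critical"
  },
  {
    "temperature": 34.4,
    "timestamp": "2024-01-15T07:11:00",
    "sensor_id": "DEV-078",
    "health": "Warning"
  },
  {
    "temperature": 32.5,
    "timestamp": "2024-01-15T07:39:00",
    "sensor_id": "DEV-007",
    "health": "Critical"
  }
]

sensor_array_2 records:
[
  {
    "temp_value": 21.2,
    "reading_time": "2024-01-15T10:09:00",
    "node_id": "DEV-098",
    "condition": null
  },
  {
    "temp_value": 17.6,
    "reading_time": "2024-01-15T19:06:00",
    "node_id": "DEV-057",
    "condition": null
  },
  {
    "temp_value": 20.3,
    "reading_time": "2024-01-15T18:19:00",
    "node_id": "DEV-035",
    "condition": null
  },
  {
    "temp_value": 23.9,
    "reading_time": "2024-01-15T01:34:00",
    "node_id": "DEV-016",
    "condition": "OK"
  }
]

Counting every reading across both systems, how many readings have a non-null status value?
5

Schema mapping: "health" (sensor_array_1) = "condition" (sensor_array_2) = status

Non-null in sensor_array_1: 4
Non-null in sensor_array_2: 1

Total non-null: 4 + 1 = 5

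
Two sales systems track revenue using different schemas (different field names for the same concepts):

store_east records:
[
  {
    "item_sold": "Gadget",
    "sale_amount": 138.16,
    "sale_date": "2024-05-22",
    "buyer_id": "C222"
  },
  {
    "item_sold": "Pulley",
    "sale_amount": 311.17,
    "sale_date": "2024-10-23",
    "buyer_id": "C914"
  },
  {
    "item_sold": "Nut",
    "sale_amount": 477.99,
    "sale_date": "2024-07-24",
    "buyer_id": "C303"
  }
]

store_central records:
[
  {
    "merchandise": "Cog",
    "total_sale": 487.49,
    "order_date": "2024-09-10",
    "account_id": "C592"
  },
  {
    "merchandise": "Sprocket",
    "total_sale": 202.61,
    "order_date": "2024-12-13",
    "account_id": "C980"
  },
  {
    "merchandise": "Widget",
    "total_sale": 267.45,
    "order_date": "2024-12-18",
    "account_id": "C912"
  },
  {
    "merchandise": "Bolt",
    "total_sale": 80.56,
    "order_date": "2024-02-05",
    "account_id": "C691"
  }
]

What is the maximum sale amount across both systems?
487.49

Reconcile: "sale_amount" (store_east) = "total_sale" (store_central) = sale amount

Maximum in store_east: 477.99
Maximum in store_central: 487.49

Overall maximum: max(477.99, 487.49) = 487.49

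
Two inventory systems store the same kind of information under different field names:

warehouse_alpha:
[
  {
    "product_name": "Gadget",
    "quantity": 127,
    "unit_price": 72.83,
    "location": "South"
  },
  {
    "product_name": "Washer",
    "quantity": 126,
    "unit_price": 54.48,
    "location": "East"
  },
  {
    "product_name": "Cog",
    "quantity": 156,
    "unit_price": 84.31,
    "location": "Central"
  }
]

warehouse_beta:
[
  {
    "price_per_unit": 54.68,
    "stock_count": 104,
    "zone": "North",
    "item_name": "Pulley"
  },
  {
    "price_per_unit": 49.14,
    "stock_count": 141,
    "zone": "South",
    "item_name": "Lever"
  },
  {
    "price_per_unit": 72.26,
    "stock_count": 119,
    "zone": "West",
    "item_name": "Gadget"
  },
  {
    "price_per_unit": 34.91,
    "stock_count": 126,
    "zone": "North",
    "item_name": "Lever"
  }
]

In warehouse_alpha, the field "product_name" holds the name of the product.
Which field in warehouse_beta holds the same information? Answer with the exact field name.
item_name

In warehouse_alpha, "product_name" holds the name of the product.
The fields in warehouse_beta are: "price_per_unit", "stock_count", "zone", "item_name".
"item_name" is the match: the name refers to the same concept and its values are product-name strings (e.g. 'Gadget', 'Lever').
The other fields ("price_per_unit", "stock_count", "zone") hold different kinds of data.

So "product_name" in warehouse_alpha corresponds to "item_name" in warehouse_beta.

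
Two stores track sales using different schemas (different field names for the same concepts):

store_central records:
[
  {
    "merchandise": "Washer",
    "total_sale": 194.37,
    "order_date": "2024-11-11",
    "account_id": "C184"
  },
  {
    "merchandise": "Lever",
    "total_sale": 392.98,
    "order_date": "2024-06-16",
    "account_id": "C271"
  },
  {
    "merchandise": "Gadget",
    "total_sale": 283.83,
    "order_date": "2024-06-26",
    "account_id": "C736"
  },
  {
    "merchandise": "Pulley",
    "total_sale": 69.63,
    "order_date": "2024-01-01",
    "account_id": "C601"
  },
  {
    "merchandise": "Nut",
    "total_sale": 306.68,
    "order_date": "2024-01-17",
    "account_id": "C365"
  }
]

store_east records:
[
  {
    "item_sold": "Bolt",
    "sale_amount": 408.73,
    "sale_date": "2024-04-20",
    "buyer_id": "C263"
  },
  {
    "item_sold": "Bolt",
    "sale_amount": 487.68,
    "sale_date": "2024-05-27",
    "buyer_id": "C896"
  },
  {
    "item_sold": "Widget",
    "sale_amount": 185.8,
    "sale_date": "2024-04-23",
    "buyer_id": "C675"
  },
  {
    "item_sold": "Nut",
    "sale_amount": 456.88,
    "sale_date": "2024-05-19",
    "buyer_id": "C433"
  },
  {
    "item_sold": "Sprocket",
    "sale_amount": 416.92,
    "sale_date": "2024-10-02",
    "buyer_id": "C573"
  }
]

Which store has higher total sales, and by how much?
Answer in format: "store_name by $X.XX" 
store_east by $708.52

Schema mapping: "total_sale" (store_central) = "sale_amount" (store_east) = sale amount

Total for store_central: 1247.49
Total for store_east: 1956.01

Difference: |1247.49 - 1956.01| = 708.52
store_east has higher sales by $708.52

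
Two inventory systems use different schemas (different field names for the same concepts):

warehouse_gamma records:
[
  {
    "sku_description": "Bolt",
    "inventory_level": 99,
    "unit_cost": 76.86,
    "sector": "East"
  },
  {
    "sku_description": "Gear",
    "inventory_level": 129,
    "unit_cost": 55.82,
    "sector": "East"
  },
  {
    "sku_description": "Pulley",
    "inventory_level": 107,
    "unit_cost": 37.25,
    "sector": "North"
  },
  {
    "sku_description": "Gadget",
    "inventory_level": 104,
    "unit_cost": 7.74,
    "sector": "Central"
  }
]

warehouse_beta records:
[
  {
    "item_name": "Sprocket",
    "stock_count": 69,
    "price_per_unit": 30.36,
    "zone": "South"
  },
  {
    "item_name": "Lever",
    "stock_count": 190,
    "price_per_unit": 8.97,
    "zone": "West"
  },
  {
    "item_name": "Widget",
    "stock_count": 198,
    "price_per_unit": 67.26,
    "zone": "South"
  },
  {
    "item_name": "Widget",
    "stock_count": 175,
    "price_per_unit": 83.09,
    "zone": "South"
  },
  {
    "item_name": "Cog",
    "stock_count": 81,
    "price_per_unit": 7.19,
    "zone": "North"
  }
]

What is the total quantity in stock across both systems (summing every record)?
1152

To reconcile these schemas, identify the field holding the quantity in stock in each system:
1. In warehouse_gamma it is "inventory_level"
2. In warehouse_beta it is "stock_count"

From warehouse_gamma: 99 + 129 + 107 + 104 = 439
From warehouse_beta: 69 + 190 + 198 + 175 + 81 = 713

Total: 439 + 713 = 1152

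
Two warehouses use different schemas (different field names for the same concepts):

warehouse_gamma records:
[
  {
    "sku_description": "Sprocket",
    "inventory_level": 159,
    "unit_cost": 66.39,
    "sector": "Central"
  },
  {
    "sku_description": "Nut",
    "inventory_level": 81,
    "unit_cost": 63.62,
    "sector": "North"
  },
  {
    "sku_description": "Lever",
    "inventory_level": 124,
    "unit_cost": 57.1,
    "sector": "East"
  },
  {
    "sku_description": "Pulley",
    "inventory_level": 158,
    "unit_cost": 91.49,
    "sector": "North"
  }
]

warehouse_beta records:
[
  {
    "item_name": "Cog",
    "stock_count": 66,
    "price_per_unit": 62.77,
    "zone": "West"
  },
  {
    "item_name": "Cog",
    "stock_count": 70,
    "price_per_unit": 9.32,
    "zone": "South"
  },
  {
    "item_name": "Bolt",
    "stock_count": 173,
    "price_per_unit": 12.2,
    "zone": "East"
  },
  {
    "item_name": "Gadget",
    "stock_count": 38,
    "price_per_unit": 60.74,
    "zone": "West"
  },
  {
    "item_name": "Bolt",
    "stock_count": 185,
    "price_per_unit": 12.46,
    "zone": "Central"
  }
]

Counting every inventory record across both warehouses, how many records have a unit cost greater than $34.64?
6

Schema mapping: "unit_cost" (warehouse_gamma) = "price_per_unit" (warehouse_beta) = unit cost

Records > $34.64 in warehouse_gamma: 4
Records > $34.64 in warehouse_beta: 2

Total count: 4 + 2 = 6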